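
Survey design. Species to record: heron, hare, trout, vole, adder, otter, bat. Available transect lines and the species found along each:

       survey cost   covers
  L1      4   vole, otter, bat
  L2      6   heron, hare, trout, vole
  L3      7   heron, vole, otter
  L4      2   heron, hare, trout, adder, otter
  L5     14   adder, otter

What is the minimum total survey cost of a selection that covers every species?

L1, L4 cover every species at survey cost 4 + 2 = 6.
Any cover uses at least 2 transects; among all covering selections none totals below 6.

6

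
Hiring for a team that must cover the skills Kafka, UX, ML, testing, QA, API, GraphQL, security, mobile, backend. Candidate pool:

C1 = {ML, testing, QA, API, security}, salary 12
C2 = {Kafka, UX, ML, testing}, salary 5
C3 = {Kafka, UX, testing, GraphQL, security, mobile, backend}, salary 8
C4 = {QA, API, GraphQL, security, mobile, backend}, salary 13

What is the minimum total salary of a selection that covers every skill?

18

C2, C4 cover every skill at salary 5 + 13 = 18.
Any cover uses at least 2 candidates; among all covering selections none totals below 18.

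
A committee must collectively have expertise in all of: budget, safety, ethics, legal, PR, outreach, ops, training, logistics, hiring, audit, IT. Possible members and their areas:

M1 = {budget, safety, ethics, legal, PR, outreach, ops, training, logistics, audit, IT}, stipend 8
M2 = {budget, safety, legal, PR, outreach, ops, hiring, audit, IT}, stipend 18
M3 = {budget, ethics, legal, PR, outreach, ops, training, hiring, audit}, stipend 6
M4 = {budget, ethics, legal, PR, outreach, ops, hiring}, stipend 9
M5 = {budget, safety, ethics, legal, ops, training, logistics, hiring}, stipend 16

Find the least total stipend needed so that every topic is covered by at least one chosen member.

14

M1, M3 cover every topic at stipend 8 + 6 = 14.
Any cover uses at least 2 members; among all covering selections none totals below 14.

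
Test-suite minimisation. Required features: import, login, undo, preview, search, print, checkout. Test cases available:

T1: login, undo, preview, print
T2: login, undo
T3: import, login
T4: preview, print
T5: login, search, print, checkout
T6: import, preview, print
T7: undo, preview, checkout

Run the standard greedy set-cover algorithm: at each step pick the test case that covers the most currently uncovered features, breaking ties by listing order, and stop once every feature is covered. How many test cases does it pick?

Pick 1: T1 covers 4 new features (login, undo, preview, print).
Pick 2: T5 covers 2 new features (search, checkout).
Pick 3: T3 covers 1 new features (import).
Greedy uses 3 test cases.

3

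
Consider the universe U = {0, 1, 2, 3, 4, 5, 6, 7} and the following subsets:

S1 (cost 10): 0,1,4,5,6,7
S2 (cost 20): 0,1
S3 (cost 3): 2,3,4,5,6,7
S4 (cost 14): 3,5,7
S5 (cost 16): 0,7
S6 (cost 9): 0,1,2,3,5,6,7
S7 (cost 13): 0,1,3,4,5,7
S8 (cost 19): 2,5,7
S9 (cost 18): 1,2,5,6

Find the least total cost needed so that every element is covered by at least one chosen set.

12

S3, S6 cover every element at cost 3 + 9 = 12.
Any cover uses at least 2 sets; among all covering selections none totals below 12.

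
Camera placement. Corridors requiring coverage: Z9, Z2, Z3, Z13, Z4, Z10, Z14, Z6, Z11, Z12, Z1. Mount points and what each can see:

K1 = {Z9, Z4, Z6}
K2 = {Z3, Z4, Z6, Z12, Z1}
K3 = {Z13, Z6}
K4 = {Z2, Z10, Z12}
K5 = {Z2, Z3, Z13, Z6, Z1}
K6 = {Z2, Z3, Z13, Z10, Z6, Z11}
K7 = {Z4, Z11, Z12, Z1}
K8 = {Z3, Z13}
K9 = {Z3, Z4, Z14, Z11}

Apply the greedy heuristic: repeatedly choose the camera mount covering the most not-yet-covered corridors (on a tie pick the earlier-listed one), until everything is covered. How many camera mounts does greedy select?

Pick 1: K6 covers 6 new corridors (Z2, Z3, Z13, Z10, Z6, Z11).
Pick 2: K2 covers 3 new corridors (Z4, Z12, Z1).
Pick 3: K1 covers 1 new corridors (Z9).
Pick 4: K9 covers 1 new corridors (Z14).
Greedy uses 4 camera mounts.

4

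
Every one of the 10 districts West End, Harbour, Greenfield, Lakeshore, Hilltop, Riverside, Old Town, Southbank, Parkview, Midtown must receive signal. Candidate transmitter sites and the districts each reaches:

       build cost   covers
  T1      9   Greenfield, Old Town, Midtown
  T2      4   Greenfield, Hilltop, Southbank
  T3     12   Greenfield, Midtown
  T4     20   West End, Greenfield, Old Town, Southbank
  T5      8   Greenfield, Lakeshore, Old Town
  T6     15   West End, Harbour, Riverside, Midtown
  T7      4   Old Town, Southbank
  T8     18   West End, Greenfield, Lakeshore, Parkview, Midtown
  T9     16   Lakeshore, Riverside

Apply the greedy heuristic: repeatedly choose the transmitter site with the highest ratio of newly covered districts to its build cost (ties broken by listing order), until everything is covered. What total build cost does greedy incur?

Pick 1: T2 adds 3 new (Greenfield, Hilltop, Southbank) at build cost 4 (ratio 3/4).
Pick 2: T6 adds 4 new (West End, Harbour, Riverside, Midtown) at build cost 15 (ratio 4/15).
Pick 3: T5 adds 2 new (Lakeshore, Old Town) at build cost 8 (ratio 2/8).
Pick 4: T8 adds 1 new (Parkview) at build cost 18 (ratio 1/18).
Greedy total build cost: 4 + 15 + 8 + 18 = 45. (The true optimum is 41, so greedy overshoots here.)

45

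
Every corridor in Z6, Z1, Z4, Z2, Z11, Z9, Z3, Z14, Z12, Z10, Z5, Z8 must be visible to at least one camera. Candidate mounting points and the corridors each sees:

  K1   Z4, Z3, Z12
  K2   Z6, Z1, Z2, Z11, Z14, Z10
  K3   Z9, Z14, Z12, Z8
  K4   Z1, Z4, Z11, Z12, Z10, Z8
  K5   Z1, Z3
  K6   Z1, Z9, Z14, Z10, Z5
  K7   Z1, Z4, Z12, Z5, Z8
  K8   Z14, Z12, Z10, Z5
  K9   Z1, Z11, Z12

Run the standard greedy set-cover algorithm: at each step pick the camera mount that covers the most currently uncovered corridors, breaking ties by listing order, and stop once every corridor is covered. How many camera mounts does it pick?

Pick 1: K2 covers 6 new corridors (Z6, Z1, Z2, Z11, Z14, Z10).
Pick 2: K7 covers 4 new corridors (Z4, Z12, Z5, Z8).
Pick 3: K1 covers 1 new corridors (Z3).
Pick 4: K3 covers 1 new corridors (Z9).
Greedy uses 4 camera mounts.

4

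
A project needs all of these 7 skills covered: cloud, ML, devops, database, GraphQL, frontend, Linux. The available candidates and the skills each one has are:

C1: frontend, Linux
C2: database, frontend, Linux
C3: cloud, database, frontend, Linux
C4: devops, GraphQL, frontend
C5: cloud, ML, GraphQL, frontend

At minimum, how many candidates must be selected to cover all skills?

3

C2, C4, C5 together cover {cloud, ML, devops, database, GraphQL, frontend, Linux} — every skill.
No 2 of the 5 candidates cover everything (all 10 pairs fall short), so 3 is minimum.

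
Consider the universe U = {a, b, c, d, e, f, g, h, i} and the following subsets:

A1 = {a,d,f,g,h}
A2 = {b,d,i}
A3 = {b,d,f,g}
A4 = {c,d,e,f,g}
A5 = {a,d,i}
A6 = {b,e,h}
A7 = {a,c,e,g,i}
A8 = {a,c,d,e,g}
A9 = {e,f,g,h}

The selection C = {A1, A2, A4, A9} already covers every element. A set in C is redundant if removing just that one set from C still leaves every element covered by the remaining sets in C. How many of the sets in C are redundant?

Drop A1: a uncovered — not redundant.
Drop A2: b, i uncovered — not redundant.
Drop A4: c uncovered — not redundant.
Drop A9: the rest still cover every element — redundant.
1 redundant: A9.

1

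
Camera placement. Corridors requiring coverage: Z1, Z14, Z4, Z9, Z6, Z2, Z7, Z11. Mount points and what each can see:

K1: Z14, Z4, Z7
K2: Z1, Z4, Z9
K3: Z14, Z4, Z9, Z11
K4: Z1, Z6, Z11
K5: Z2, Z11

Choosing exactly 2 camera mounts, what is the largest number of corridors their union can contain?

Choosing K1, K4 covers {Z1, Z14, Z4, Z6, Z7, Z11} — 6 corridors.
No choice of 2 camera mounts does better; here Z9, Z2 are left uncovered.

6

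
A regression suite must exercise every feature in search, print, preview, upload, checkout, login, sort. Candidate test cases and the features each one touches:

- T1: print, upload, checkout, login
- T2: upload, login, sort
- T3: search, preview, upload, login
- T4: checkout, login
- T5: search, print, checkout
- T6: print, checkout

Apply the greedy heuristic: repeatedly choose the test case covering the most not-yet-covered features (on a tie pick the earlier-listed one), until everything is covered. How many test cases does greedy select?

Pick 1: T1 covers 4 new features (print, upload, checkout, login).
Pick 2: T3 covers 2 new features (search, preview).
Pick 3: T2 covers 1 new features (sort).
Greedy uses 3 test cases.

3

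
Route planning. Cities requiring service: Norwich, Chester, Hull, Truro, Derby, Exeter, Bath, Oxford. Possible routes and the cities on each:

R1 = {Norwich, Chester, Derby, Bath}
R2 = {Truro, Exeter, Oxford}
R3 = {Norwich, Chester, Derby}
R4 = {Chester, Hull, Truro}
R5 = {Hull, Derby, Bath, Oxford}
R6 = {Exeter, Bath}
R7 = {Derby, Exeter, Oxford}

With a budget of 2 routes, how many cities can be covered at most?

7

Choosing R1, R2 covers {Norwich, Chester, Truro, Derby, Exeter, Bath, Oxford} — 7 cities.
No choice of 2 routes does better; here Hull is left uncovered.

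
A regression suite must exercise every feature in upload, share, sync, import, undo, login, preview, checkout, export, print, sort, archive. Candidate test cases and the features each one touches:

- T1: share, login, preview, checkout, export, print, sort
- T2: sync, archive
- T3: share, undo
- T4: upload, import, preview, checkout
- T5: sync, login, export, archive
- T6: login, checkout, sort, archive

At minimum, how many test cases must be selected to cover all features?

T1, T2, T3, T4 together cover {upload, share, sync, import, undo, login, preview, checkout, export, print, sort, archive} — every feature.
No 3 of the 6 test cases cover everything (all 20 triples fall short), so 4 is minimum.

4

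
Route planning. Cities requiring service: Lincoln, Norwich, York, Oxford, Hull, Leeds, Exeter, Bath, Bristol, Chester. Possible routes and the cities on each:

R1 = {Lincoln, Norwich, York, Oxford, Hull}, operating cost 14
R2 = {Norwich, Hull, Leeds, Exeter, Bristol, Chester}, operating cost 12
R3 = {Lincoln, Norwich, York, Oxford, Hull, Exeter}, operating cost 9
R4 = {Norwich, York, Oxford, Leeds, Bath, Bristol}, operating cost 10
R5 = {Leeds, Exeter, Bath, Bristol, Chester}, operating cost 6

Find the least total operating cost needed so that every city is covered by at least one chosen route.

15

R3, R5 cover every city at operating cost 9 + 6 = 15.
Any cover uses at least 2 routes; among all covering selections none totals below 15.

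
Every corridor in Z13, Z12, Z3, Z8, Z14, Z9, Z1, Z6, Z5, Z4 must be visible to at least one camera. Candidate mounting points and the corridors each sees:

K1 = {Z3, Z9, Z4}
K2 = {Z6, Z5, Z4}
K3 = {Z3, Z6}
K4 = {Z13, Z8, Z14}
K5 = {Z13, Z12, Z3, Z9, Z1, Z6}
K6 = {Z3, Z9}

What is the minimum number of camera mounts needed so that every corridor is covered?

K2, K4, K5 together cover {Z13, Z12, Z3, Z8, Z14, Z9, Z1, Z6, Z5, Z4} — every corridor.
No 2 of the 6 camera mounts cover everything (all 15 pairs fall short), so 3 is minimum.

3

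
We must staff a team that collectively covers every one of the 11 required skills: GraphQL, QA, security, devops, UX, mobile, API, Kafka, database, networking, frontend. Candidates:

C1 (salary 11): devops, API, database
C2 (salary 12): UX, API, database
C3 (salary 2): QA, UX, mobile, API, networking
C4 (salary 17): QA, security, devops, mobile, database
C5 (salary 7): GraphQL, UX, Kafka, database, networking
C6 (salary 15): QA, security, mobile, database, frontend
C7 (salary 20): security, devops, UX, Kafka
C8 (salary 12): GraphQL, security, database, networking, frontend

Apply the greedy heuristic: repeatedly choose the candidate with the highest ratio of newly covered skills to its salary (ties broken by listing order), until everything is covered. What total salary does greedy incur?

32

Pick 1: C3 adds 5 new (QA, UX, mobile, API, networking) at salary 2 (ratio 5/2).
Pick 2: C5 adds 3 new (GraphQL, Kafka, database) at salary 7 (ratio 3/7).
Pick 3: C8 adds 2 new (security, frontend) at salary 12 (ratio 2/12).
Pick 4: C1 adds 1 new (devops) at salary 11 (ratio 1/11).
Greedy total salary: 2 + 7 + 12 + 11 = 32.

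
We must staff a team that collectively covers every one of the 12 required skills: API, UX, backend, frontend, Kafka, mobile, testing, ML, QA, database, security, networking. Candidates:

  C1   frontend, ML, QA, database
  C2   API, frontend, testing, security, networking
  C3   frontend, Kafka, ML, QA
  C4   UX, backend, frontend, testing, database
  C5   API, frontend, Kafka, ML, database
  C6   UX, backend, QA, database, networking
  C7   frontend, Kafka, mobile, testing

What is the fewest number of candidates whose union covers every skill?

4

C1, C2, C4, C7 together cover {API, UX, backend, frontend, Kafka, mobile, testing, ML, QA, database, security, networking} — every skill.
No 3 of the 7 candidates cover everything (all 35 triples fall short), so 4 is minimum.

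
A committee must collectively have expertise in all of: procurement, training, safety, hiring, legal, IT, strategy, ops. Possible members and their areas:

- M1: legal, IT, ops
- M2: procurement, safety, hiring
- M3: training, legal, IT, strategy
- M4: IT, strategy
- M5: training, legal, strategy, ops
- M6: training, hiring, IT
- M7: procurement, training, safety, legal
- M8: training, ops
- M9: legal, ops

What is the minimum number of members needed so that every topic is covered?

M1, M2, M3 together cover {procurement, training, safety, hiring, legal, IT, strategy, ops} — every topic.
No 2 of the 9 members cover everything (all 36 pairs fall short), so 3 is minimum.

3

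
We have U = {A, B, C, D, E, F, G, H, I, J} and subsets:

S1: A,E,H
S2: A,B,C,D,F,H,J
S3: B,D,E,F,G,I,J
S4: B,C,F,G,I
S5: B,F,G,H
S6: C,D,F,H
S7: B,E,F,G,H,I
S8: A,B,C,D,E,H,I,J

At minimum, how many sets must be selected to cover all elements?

S2, S3 together cover {A, B, C, D, E, F, G, H, I, J} — every element.
No single set contains all 10 elements, so 2 is optimal.

2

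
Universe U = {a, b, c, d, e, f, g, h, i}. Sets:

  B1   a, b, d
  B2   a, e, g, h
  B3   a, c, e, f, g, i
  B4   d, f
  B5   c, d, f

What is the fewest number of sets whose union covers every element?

3

B1, B2, B3 together cover {a, b, c, d, e, f, g, h, i} — every element.
No 2 of the 5 sets cover everything (all 10 pairs fall short), so 3 is minimum.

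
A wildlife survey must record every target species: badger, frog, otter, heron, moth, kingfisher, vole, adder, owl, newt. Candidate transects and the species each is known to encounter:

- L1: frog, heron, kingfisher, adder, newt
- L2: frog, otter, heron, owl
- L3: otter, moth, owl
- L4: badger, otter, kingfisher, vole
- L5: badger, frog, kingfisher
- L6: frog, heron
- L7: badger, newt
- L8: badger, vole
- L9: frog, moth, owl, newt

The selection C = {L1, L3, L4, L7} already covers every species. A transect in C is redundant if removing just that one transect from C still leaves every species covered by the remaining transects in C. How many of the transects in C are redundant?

1

Drop L1: frog, heron, adder uncovered — not redundant.
Drop L3: moth, owl uncovered — not redundant.
Drop L4: vole uncovered — not redundant.
Drop L7: the rest still cover every species — redundant.
1 redundant: L7.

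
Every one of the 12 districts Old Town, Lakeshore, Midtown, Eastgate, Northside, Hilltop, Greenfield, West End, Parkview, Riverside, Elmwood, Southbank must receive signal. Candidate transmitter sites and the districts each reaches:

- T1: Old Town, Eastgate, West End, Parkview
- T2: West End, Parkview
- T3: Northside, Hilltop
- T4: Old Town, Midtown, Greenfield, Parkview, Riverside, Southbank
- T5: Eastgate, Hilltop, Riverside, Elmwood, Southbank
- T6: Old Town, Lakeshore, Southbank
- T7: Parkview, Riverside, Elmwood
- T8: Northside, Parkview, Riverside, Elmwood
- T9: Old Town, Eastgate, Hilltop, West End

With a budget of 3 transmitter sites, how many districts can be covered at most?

Choosing T4, T8, T9 covers {Old Town, Midtown, Eastgate, Northside, Hilltop, Greenfield, West End, Parkview, Riverside, Elmwood, Southbank} — 11 districts.
No choice of 3 transmitter sites does better; here Lakeshore is left uncovered.

11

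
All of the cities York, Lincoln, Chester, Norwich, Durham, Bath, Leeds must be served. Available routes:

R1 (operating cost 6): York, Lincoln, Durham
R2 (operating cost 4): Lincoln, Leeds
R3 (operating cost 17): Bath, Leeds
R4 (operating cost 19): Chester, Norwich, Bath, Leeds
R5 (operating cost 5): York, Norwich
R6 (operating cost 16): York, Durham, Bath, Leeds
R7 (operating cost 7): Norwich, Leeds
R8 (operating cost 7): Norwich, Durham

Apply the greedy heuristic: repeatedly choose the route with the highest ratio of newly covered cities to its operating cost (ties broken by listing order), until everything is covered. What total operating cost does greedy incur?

32

Pick 1: R1 adds 3 new (York, Lincoln, Durham) at operating cost 6 (ratio 3/6).
Pick 2: R7 adds 2 new (Norwich, Leeds) at operating cost 7 (ratio 2/7).
Pick 3: R4 adds 2 new (Chester, Bath) at operating cost 19 (ratio 2/19).
Greedy total operating cost: 6 + 7 + 19 = 32. (The true optimum is 25, so greedy overshoots here.)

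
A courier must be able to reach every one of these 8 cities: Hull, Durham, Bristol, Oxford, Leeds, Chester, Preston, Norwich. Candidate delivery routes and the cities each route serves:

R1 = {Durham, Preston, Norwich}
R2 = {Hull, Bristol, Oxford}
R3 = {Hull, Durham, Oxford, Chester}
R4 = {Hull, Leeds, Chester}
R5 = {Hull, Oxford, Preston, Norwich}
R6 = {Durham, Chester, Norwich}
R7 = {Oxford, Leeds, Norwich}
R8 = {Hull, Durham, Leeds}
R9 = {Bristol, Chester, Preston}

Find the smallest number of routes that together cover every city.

3

R1, R2, R4 together cover {Hull, Durham, Bristol, Oxford, Leeds, Chester, Preston, Norwich} — every city.
No 2 of the 9 routes cover everything (all 36 pairs fall short), so 3 is minimum.
Greedy (largest uncovered first) would take R3, R1, R2, R4 — 4 routes — but 3 suffice.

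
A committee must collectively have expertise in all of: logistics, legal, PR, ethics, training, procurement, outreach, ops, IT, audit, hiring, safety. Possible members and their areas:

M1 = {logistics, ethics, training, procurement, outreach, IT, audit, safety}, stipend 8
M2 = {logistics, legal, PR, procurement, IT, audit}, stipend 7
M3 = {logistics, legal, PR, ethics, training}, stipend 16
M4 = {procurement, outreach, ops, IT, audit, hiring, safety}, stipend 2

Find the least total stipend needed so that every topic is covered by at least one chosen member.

17

M1, M2, M4 cover every topic at stipend 8 + 7 + 2 = 17.
Any cover uses at least 2 members; among all covering selections none totals below 17.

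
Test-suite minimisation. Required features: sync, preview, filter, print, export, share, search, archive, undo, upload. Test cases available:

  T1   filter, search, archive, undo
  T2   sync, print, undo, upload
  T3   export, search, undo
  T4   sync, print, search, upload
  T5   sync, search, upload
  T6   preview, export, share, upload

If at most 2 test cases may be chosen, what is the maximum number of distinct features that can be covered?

8

Choosing T1, T6 covers {preview, filter, export, share, search, archive, undo, upload} — 8 features.
No choice of 2 test cases does better; here sync, print are left uncovered.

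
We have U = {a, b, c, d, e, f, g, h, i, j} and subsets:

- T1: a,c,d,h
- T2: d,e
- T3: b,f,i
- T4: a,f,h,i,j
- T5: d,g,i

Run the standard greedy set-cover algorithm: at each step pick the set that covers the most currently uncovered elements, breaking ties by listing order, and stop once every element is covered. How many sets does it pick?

Pick 1: T4 covers 5 new elements (a, f, h, i, j).
Pick 2: T1 covers 2 new elements (c, d).
Pick 3: T2 covers 1 new elements (e).
Pick 4: T3 covers 1 new elements (b).
Pick 5: T5 covers 1 new elements (g).
Greedy uses 5 sets.

5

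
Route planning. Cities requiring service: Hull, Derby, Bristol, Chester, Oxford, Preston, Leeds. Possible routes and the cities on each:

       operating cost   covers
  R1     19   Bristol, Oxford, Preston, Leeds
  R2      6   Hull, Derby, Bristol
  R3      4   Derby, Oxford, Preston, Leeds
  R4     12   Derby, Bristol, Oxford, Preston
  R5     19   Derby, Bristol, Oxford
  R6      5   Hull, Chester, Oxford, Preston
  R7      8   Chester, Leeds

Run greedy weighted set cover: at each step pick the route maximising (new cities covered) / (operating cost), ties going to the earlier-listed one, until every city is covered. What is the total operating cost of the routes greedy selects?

Pick 1: R3 adds 4 new (Derby, Oxford, Preston, Leeds) at operating cost 4 (ratio 4/4).
Pick 2: R6 adds 2 new (Hull, Chester) at operating cost 5 (ratio 2/5).
Pick 3: R2 adds 1 new (Bristol) at operating cost 6 (ratio 1/6).
Greedy total operating cost: 4 + 5 + 6 = 15.

15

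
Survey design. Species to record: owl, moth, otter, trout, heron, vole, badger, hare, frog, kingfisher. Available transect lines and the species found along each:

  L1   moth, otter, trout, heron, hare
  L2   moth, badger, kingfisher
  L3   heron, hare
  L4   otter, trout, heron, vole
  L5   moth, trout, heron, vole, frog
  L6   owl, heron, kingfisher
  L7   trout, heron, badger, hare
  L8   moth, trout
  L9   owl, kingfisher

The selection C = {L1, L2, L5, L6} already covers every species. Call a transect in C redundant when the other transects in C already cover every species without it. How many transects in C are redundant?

Drop L1: otter, hare uncovered — not redundant.
Drop L2: badger uncovered — not redundant.
Drop L5: vole, frog uncovered — not redundant.
Drop L6: owl uncovered — not redundant.
None of the transects in C is redundant.

0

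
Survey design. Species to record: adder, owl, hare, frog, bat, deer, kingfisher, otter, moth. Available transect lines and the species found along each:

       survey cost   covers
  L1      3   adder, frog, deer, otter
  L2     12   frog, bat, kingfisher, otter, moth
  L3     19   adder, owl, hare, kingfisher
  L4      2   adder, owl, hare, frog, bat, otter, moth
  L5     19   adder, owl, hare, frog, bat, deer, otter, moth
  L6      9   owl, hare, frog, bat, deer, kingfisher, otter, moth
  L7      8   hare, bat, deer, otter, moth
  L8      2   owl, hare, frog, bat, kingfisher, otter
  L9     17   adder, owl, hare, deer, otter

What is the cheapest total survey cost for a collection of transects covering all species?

L1, L4, L8 cover every species at survey cost 3 + 2 + 2 = 7.
Any cover uses at least 2 transects; among all covering selections none totals below 7.

7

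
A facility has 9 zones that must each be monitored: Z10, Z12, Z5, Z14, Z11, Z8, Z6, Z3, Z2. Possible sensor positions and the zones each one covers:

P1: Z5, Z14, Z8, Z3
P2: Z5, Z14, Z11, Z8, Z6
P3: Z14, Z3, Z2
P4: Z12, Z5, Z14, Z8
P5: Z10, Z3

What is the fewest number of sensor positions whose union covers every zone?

4

P2, P3, P4, P5 together cover {Z10, Z12, Z5, Z14, Z11, Z8, Z6, Z3, Z2} — every zone.
No 3 of the 5 sensor positions cover everything (all 10 triples fall short), so 4 is minimum.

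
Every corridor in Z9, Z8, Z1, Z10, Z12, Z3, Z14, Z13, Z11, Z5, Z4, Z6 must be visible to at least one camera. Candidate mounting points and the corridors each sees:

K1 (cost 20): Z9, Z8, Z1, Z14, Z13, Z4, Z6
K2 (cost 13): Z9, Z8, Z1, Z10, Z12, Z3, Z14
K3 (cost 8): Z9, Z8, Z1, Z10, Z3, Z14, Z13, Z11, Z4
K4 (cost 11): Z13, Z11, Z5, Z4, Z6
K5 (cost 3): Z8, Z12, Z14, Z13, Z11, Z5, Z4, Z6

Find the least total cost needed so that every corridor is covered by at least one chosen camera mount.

K3, K5 cover every corridor at cost 8 + 3 = 11.
Any cover uses at least 2 camera mounts; among all covering selections none totals below 11.

11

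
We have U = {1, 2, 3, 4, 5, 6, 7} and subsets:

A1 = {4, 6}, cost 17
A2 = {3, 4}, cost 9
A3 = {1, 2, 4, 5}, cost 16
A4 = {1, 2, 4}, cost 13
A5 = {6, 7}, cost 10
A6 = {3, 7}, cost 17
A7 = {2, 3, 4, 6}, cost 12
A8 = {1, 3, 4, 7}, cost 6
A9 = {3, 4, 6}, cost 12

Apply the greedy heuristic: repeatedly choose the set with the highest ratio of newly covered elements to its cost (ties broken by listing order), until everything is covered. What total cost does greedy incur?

34

Pick 1: A8 adds 4 new (1, 3, 4, 7) at cost 6 (ratio 4/6).
Pick 2: A7 adds 2 new (2, 6) at cost 12 (ratio 2/12).
Pick 3: A3 adds 1 new (5) at cost 16 (ratio 1/16).
Greedy total cost: 6 + 12 + 16 = 34. (The true optimum is 32, so greedy overshoots here.)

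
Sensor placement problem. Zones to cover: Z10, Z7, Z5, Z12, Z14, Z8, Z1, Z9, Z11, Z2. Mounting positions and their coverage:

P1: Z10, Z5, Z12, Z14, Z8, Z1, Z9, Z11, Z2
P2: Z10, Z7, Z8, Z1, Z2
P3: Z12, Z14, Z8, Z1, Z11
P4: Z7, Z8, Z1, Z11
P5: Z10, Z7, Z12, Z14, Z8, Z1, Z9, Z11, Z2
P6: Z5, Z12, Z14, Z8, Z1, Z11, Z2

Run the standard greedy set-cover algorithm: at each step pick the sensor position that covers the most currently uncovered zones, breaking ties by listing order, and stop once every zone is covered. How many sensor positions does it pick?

2

Pick 1: P1 covers 9 new zones (Z10, Z5, Z12, Z14, Z8, Z1, Z9, Z11, Z2).
Pick 2: P2 covers 1 new zones (Z7).
Greedy uses 2 sensor positions.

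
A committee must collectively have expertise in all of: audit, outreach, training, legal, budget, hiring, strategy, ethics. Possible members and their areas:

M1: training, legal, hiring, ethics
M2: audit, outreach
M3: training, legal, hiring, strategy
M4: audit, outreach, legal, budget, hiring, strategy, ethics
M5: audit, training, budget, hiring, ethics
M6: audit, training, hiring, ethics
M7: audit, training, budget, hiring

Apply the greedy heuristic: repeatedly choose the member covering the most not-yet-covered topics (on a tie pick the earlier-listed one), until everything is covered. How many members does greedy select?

2

Pick 1: M4 covers 7 new topics (audit, outreach, legal, budget, hiring, strategy, ethics).
Pick 2: M1 covers 1 new topics (training).
Greedy uses 2 members.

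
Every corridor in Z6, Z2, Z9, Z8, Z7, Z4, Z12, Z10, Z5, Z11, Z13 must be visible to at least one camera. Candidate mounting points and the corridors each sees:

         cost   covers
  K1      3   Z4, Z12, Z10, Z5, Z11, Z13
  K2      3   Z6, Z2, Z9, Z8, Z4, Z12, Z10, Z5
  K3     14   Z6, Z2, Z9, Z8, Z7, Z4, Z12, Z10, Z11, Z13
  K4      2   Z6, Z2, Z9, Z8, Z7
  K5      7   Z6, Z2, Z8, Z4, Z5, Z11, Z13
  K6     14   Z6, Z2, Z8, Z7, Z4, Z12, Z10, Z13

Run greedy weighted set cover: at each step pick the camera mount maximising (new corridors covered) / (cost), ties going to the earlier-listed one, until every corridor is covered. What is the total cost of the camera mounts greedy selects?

Pick 1: K2 adds 8 new (Z6, Z2, Z9, Z8, Z4, Z12, Z10, Z5) at cost 3 (ratio 8/3).
Pick 2: K1 adds 2 new (Z11, Z13) at cost 3 (ratio 2/3).
Pick 3: K4 adds 1 new (Z7) at cost 2 (ratio 1/2).
Greedy total cost: 3 + 3 + 2 = 8. (The true optimum is 5, so greedy overshoots here.)

8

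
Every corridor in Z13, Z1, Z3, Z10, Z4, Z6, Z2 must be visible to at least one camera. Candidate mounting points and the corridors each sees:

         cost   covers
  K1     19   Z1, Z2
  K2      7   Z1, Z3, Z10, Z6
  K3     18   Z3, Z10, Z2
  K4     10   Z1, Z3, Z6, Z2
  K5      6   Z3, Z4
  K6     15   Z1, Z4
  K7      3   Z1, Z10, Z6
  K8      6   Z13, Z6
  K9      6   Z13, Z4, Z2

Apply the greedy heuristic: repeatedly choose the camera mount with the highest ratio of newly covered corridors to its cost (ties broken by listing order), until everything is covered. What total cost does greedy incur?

15

Pick 1: K7 adds 3 new (Z1, Z10, Z6) at cost 3 (ratio 3/3).
Pick 2: K9 adds 3 new (Z13, Z4, Z2) at cost 6 (ratio 3/6).
Pick 3: K5 adds 1 new (Z3) at cost 6 (ratio 1/6).
Greedy total cost: 3 + 6 + 6 = 15. (The true optimum is 13, so greedy overshoots here.)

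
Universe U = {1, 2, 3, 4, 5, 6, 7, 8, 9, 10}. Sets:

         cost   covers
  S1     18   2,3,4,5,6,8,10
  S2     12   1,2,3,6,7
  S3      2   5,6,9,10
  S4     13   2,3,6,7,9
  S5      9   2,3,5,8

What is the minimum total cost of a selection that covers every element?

S1, S2, S3 cover every element at cost 18 + 12 + 2 = 32.
Any cover uses at least 3 sets; among all covering selections none totals below 32.

32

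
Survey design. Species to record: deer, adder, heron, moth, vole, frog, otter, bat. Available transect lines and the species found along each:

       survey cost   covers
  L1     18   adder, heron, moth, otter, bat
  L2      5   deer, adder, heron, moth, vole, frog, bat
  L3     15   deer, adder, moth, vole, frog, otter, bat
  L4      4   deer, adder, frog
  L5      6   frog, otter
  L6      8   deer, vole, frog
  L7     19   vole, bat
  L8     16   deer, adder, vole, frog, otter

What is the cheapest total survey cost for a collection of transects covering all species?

L2, L5 cover every species at survey cost 5 + 6 = 11.
Any cover uses at least 2 transects; among all covering selections none totals below 11.

11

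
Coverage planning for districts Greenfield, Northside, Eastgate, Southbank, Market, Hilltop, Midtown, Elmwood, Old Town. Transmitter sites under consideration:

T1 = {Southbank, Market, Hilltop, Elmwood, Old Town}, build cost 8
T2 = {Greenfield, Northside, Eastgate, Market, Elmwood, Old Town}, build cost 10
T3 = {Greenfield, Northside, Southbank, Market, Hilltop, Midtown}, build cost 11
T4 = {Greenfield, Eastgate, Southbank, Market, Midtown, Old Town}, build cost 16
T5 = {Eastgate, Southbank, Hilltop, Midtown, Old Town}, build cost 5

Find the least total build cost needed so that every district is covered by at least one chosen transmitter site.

T2, T5 cover every district at build cost 10 + 5 = 15.
Any cover uses at least 2 transmitter sites; among all covering selections none totals below 15.

15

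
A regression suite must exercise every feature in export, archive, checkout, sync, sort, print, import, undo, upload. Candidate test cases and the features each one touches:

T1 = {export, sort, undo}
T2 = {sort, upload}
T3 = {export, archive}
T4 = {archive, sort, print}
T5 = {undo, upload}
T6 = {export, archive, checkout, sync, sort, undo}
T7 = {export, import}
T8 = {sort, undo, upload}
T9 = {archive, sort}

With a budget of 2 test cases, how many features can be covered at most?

7

Choosing T2, T6 covers {export, archive, checkout, sync, sort, undo, upload} — 7 features.
No choice of 2 test cases does better; here print, import are left uncovered.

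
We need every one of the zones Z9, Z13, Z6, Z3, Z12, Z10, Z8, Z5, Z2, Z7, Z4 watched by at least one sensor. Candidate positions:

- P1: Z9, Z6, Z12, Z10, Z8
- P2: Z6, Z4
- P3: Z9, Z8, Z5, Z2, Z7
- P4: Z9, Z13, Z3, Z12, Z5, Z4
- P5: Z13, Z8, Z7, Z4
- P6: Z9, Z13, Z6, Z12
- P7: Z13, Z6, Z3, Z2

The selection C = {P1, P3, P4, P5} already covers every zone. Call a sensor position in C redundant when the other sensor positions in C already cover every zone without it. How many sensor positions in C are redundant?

Drop P1: Z6, Z10 uncovered — not redundant.
Drop P3: Z2 uncovered — not redundant.
Drop P4: Z3 uncovered — not redundant.
Drop P5: the rest still cover every zone — redundant.
1 redundant: P5.

1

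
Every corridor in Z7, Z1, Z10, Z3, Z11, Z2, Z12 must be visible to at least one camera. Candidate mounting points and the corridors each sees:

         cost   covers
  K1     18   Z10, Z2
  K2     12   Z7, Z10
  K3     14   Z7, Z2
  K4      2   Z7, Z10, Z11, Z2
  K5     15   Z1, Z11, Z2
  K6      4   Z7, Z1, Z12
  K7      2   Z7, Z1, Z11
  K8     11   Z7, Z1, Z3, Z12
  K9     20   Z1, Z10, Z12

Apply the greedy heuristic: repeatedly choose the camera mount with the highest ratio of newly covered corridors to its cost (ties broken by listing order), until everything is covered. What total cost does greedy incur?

17

Pick 1: K4 adds 4 new (Z7, Z10, Z11, Z2) at cost 2 (ratio 4/2).
Pick 2: K6 adds 2 new (Z1, Z12) at cost 4 (ratio 2/4).
Pick 3: K8 adds 1 new (Z3) at cost 11 (ratio 1/11).
Greedy total cost: 2 + 4 + 11 = 17. (The true optimum is 13, so greedy overshoots here.)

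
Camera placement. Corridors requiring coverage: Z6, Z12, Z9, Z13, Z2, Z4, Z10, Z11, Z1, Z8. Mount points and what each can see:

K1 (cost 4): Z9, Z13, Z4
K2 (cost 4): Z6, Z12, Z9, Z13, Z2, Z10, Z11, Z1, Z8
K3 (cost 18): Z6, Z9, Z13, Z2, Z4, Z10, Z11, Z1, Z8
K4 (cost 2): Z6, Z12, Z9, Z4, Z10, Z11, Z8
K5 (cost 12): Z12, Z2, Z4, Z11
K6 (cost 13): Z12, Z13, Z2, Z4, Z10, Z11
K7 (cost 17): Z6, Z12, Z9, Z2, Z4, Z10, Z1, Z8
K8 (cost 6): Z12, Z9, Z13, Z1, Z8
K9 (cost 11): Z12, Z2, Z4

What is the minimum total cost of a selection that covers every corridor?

K2, K4 cover every corridor at cost 4 + 2 = 6.
Any cover uses at least 2 camera mounts; among all covering selections none totals below 6.

6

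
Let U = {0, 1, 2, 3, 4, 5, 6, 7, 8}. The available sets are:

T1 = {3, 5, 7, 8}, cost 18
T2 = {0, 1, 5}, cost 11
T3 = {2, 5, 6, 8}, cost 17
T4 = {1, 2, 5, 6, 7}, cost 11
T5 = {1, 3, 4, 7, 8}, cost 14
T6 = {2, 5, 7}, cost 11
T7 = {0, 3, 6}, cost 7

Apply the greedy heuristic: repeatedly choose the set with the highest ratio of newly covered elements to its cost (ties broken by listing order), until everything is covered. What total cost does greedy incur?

32

Pick 1: T4 adds 5 new (1, 2, 5, 6, 7) at cost 11 (ratio 5/11).
Pick 2: T7 adds 2 new (0, 3) at cost 7 (ratio 2/7).
Pick 3: T5 adds 2 new (4, 8) at cost 14 (ratio 2/14).
Greedy total cost: 11 + 7 + 14 = 32.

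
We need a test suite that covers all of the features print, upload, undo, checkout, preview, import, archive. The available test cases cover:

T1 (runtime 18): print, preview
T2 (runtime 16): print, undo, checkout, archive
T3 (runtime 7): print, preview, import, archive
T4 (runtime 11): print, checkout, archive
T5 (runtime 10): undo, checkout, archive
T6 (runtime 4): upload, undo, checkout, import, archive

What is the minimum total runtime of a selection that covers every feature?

T3, T6 cover every feature at runtime 7 + 4 = 11.
Any cover uses at least 2 test cases; among all covering selections none totals below 11.

11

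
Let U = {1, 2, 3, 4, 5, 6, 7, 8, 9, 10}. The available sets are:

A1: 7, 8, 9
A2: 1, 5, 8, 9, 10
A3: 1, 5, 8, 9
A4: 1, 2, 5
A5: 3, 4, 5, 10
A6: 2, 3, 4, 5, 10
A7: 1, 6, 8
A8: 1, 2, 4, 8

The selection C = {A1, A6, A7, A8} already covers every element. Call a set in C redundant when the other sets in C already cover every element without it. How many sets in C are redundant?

Drop A1: 7, 9 uncovered — not redundant.
Drop A6: 3, 5, 10 uncovered — not redundant.
Drop A7: 6 uncovered — not redundant.
Drop A8: the rest still cover every element — redundant.
1 redundant: A8.

1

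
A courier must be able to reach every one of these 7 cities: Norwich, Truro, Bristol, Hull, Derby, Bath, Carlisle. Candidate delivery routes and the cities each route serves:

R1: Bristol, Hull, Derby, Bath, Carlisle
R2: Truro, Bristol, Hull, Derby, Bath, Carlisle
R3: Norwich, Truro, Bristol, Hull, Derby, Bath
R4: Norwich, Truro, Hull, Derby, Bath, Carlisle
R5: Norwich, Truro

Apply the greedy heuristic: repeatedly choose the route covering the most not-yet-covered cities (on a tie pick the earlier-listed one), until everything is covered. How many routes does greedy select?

2

Pick 1: R2 covers 6 new cities (Truro, Bristol, Hull, Derby, Bath, Carlisle).
Pick 2: R3 covers 1 new cities (Norwich).
Greedy uses 2 routes.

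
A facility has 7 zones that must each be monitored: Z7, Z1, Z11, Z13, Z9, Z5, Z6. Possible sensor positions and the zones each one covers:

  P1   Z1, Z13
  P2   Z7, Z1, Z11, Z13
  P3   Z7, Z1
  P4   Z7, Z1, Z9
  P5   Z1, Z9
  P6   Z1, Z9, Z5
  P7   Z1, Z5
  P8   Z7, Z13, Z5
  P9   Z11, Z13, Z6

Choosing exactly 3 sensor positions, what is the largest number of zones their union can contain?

7

Choosing P2, P6, P9 covers {Z7, Z1, Z11, Z13, Z9, Z5, Z6} — 7 zones.
That is all 7 zones.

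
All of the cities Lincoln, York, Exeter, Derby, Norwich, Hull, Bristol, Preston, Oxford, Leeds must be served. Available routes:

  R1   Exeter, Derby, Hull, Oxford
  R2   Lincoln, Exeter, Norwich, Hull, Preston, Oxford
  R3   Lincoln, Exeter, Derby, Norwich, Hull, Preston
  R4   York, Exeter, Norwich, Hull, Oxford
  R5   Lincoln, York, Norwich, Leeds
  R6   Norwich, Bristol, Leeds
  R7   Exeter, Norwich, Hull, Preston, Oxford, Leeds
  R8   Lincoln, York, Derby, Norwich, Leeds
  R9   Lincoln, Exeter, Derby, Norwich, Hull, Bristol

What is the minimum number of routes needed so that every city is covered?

3

R2, R5, R9 together cover {Lincoln, York, Exeter, Derby, Norwich, Hull, Bristol, Preston, Oxford, Leeds} — every city.
No 2 of the 9 routes cover everything (all 36 pairs fall short), so 3 is minimum.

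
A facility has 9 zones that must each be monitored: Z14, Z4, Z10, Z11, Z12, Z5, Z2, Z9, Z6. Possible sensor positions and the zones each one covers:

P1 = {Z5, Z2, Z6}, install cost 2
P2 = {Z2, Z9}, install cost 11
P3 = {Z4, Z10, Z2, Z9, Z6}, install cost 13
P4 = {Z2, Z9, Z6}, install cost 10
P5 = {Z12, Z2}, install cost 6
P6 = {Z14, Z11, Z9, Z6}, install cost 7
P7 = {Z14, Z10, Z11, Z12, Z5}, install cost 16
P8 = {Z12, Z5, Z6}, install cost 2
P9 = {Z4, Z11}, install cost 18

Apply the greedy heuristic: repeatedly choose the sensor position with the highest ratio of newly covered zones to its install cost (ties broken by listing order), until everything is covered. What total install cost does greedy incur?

Pick 1: P1 adds 3 new (Z5, Z2, Z6) at install cost 2 (ratio 3/2).
Pick 2: P8 adds 1 new (Z12) at install cost 2 (ratio 1/2).
Pick 3: P6 adds 3 new (Z14, Z11, Z9) at install cost 7 (ratio 3/7).
Pick 4: P3 adds 2 new (Z4, Z10) at install cost 13 (ratio 2/13).
Greedy total install cost: 2 + 2 + 7 + 13 = 24. (The true optimum is 22, so greedy overshoots here.)

24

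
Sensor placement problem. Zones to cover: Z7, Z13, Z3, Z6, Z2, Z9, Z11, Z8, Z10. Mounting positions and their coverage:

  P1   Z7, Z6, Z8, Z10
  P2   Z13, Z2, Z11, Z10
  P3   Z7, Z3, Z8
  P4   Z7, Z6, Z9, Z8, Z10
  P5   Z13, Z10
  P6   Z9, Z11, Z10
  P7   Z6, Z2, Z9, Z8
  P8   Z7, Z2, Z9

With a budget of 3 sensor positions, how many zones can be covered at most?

9

Choosing P2, P3, P4 covers {Z7, Z13, Z3, Z6, Z2, Z9, Z11, Z8, Z10} — 9 zones.
That is all 9 zones.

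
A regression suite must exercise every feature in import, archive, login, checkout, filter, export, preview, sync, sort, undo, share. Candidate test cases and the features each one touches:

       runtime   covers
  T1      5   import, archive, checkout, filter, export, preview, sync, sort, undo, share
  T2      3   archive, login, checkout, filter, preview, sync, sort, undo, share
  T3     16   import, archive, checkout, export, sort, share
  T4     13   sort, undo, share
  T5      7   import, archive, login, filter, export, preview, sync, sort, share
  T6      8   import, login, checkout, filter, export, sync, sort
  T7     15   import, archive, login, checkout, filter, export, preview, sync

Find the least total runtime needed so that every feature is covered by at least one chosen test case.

T1, T2 cover every feature at runtime 5 + 3 = 8.
Any cover uses at least 2 test cases; among all covering selections none totals below 8.

8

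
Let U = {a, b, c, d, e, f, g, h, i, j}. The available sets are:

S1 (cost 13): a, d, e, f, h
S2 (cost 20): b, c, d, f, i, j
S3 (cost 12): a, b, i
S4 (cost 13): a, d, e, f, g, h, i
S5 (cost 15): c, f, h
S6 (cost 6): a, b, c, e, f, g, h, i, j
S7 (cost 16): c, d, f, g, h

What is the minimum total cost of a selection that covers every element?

S1, S6 cover every element at cost 13 + 6 = 19.
Any cover uses at least 2 sets; among all covering selections none totals below 19.

19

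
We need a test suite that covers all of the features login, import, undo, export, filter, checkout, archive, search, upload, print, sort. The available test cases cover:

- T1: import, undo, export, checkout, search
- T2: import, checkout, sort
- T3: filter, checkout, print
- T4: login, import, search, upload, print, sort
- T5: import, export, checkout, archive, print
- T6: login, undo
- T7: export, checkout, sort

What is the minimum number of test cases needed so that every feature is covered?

4

T1, T3, T4, T5 together cover {login, import, undo, export, filter, checkout, archive, search, upload, print, sort} — every feature.
No 3 of the 7 test cases cover everything (all 35 triples fall short), so 4 is minimum.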